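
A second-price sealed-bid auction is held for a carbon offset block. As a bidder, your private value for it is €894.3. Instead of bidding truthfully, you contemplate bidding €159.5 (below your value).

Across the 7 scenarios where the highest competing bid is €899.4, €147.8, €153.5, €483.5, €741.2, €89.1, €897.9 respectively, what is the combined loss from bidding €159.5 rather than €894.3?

The deviation costs you only when the competing bid falls strictly between €159.5 and €894.3; elsewhere both bids give the same outcome.
€899.4: outcomes coincide → loss €0.
€147.8: outcomes coincide → loss €0.
€153.5: outcomes coincide → loss €0.
€483.5: truthful payoff €410.8, deviation payoff €0 → loss €410.8.
€741.2: truthful payoff €153.1, deviation payoff €0 → loss €153.1.
€89.1: outcomes coincide → loss €0.
€897.9: outcomes coincide → loss €0.
Total loss = €410.8 + €153.1 = €563.9.

€563.9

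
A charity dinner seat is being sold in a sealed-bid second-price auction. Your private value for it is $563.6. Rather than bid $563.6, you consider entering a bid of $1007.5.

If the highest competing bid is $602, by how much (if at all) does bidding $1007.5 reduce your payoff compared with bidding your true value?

Bidding your value $563.6: you lose (since $563.6 < $602). Payoff $0.
Bidding $1007.5: you win and pay $602. Payoff $563.6 − $602 = −$38.4.
The competing bid $602 lies between your value and your inflated bid, so overbidding wins an item priced above your value.
Loss from deviating = $0 − (−$38.4) = $38.4.

$38.4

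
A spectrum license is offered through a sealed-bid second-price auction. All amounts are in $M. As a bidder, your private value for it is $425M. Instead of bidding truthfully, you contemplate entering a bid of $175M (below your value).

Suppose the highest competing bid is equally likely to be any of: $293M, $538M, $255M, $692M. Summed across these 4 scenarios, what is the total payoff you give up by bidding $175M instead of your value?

The deviation costs you only when the competing bid falls strictly between $175M and $425M; elsewhere both bids give the same outcome.
$293M: truthful payoff $132M, deviation payoff $0M → loss $132M.
$538M: outcomes coincide → loss $0M.
$255M: truthful payoff $170M, deviation payoff $0M → loss $170M.
$692M: outcomes coincide → loss $0M.
Total loss = $132M + $170M = $302M.

$302M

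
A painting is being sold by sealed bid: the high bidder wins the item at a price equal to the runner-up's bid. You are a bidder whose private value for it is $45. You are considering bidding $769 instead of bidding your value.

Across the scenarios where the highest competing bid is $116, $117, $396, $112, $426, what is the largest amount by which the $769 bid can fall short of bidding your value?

$116: truthful gives $0, deviation gives −$71 → loss $71.
$117: truthful gives $0, deviation gives −$72 → loss $72.
$396: truthful gives $0, deviation gives −$351 → loss $351.
$112: truthful gives $0, deviation gives −$67 → loss $67.
$426: truthful gives $0, deviation gives −$381 → loss $381.
Maximum loss: $381.

$381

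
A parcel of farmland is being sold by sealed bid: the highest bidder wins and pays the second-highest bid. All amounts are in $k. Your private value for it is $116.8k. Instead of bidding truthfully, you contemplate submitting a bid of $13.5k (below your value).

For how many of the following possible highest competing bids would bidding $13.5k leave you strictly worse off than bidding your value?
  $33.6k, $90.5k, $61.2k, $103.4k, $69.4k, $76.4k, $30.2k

The deviation hurts exactly when the highest competing bid lies strictly between $13.5k and $116.8k — underbidding then forfeits a profitable win.
$33.6k: inside the interval → strictly worse (loss $83.2k).
$90.5k: inside the interval → strictly worse (loss $26.3k).
$61.2k: inside the interval → strictly worse (loss $55.6k).
$103.4k: inside the interval → strictly worse (loss $13.4k).
$69.4k: inside the interval → strictly worse (loss $47.4k).
$76.4k: inside the interval → strictly worse (loss $40.4k).
$30.2k: inside the interval → strictly worse (loss $86.6k).
Count: 7.

7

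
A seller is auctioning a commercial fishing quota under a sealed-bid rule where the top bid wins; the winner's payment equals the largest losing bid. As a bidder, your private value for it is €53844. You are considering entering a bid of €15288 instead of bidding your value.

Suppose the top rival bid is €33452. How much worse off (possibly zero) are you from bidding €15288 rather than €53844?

€20392

Bidding your value €53844: you win (since €53844 > €33452) and pay €33452. Payoff €20392.
Bidding €15288: you lose. Payoff €0.
The competing bid €33452 lies between your shaded bid and your value, so underbidding forfeits an item you could have won at a profitable price.
Loss from deviating = €20392 − (€0) = €20392.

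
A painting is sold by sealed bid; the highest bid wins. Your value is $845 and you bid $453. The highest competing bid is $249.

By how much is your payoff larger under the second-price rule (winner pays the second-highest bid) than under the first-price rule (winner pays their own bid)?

$204

You have the highest bid, so you win under either rule.
Second-price: pay $249 → payoff $596.
First-price: pay your own bid $453 → payoff $392.
Difference = $596 − ($392) = $204.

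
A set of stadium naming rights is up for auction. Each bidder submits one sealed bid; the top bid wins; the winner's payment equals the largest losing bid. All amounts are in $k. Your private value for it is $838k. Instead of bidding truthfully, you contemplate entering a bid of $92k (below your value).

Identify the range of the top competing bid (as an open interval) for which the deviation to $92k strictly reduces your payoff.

If the competing bid is below $92k, both bids win at the same price — no difference.
If it is above $838k, both bids lose — no difference.
If it lies strictly between $92k and $838k, bidding your value wins at a price below your value (positive payoff) while bidding $92k loses (payoff 0).
So the deviation strictly hurts on the open interval ($92k, $838k).

($92k, $838k)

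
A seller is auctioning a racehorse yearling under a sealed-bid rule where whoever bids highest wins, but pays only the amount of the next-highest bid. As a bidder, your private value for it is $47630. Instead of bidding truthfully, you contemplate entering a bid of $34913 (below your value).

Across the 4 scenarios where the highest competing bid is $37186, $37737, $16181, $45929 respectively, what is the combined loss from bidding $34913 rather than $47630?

$22038

The deviation costs you only when the competing bid falls strictly between $34913 and $47630; elsewhere both bids give the same outcome.
$37186: truthful payoff $10444, deviation payoff $0 → loss $10444.
$37737: truthful payoff $9893, deviation payoff $0 → loss $9893.
$16181: outcomes coincide → loss $0.
$45929: truthful payoff $1701, deviation payoff $0 → loss $1701.
Total loss = $10444 + $9893 + $1701 = $22038.
Because the price is fixed by the runner-up's bid, deviating from your value can only change a good outcome into a bad one — never the reverse.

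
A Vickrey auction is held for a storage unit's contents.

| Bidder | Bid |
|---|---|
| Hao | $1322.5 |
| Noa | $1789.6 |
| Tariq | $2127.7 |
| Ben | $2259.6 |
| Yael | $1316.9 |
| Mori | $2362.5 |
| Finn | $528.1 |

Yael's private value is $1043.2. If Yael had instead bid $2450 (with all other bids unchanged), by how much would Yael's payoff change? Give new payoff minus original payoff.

The highest bid among the other bidders is $2362.5; Yael's bid doesn't change that.
Original bid $1316.9: Yael is not highest (top rival bid is $2362.5); payoff $0.
Alternative bid $2450: Yael is highest, pays the top rival bid $2362.5; payoff $1043.2 − $2362.5 = −$1319.3.
Change in payoff = −$1319.3 − ($0) = −$1319.3.

−$1319.3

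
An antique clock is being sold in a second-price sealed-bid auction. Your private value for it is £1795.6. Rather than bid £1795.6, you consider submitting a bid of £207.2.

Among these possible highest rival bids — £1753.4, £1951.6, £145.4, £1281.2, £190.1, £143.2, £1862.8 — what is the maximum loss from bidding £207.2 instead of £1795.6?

£514.4

£1753.4: truthful gives £42.2, deviation gives £0 → loss £42.2.
£1951.6: same outcome either way → loss £0.
£145.4: same outcome either way → loss £0.
£1281.2: truthful gives £514.4, deviation gives £0 → loss £514.4.
£190.1: same outcome either way → loss £0.
£143.2: same outcome either way → loss £0.
£1862.8: same outcome either way → loss £0.
Maximum loss: £514.4.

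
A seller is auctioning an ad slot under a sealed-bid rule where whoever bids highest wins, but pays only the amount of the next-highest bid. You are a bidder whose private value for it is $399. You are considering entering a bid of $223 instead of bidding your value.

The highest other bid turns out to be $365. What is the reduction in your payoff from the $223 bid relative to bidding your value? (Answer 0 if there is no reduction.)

$34

Bidding your value $399: you win (since $399 > $365) and pay $365. Payoff $34.
Bidding $223: you lose. Payoff $0.
The competing bid $365 lies between your shaded bid and your value, so underbidding forfeits an item you could have won at a profitable price.
Loss from deviating = $34 − ($0) = $34.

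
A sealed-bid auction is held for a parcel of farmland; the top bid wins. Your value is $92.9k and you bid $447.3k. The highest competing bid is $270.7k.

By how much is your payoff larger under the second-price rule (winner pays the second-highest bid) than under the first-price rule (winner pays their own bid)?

You have the highest bid, so you win under either rule.
Second-price: pay $270.7k → payoff −$177.8k.
First-price: pay your own bid $447.3k → payoff −$354.4k.
Difference = −$177.8k − (−$354.4k) = $176.6k.

$176.6k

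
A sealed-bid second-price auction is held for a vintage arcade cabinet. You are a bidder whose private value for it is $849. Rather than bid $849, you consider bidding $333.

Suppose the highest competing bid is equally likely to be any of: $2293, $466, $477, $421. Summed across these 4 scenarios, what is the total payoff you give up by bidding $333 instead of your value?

$1183

The deviation costs you only when the competing bid falls strictly between $333 and $849; elsewhere both bids give the same outcome.
$2293: outcomes coincide → loss $0.
$466: truthful payoff $383, deviation payoff $0 → loss $383.
$477: truthful payoff $372, deviation payoff $0 → loss $372.
$421: truthful payoff $428, deviation payoff $0 → loss $428.
Total loss = $383 + $372 + $428 = $1183.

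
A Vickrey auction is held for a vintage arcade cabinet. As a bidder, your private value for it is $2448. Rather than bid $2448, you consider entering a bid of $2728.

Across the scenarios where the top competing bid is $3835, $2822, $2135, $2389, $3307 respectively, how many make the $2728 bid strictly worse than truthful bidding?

0

The deviation hurts exactly when the highest competing bid lies strictly between $2448 and $2728 — overbidding then wins at a price above your value.
$3835: above both → same outcome either way.
$2822: above both → same outcome either way.
$2135: below both → same outcome either way.
$2389: below both → same outcome either way.
$3307: above both → same outcome either way.
Count: 0.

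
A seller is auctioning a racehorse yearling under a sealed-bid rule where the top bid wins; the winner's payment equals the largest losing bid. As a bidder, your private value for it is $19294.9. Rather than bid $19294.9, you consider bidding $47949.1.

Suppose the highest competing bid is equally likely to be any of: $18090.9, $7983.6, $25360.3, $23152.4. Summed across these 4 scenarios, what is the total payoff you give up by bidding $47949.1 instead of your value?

$9922.9

The deviation costs you only when the competing bid falls strictly between $19294.9 and $47949.1; elsewhere both bids give the same outcome.
$18090.9: outcomes coincide → loss $0.
$7983.6: outcomes coincide → loss $0.
$25360.3: truthful payoff $0, deviation payoff −$6065.4 → loss $6065.4.
$23152.4: truthful payoff $0, deviation payoff −$3857.5 → loss $3857.5.
Total loss = $6065.4 + $3857.5 = $9922.9.
Because the price is fixed by the runner-up's bid, deviating from your value can only change a good outcome into a bad one — never the reverse.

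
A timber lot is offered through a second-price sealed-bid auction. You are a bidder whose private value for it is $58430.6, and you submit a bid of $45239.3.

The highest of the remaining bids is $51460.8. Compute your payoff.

$0

Your bid $45239.3 is below the highest competing bid $51460.8, so you lose.
A losing bidder pays nothing and receives nothing: payoff = $0.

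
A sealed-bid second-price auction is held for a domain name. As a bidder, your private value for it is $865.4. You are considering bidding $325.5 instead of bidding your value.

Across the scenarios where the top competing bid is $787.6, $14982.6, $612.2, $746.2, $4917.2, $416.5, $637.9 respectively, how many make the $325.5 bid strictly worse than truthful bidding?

5

The deviation hurts exactly when the highest competing bid lies strictly between $325.5 and $865.4 — underbidding then forfeits a profitable win.
$787.6: inside the interval → strictly worse (loss $77.8).
$14982.6: above both → same outcome either way.
$612.2: inside the interval → strictly worse (loss $253.2).
$746.2: inside the interval → strictly worse (loss $119.2).
$4917.2: above both → same outcome either way.
$416.5: inside the interval → strictly worse (loss $448.9).
$637.9: inside the interval → strictly worse (loss $227.5).
Count: 5.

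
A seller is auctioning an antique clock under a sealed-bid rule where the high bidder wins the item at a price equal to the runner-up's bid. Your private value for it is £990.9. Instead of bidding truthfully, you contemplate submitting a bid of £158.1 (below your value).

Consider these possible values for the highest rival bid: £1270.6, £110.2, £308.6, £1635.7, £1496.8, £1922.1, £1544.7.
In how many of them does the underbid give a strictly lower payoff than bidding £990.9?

1

The deviation hurts exactly when the highest competing bid lies strictly between £158.1 and £990.9 — underbidding then forfeits a profitable win.
£1270.6: above both → same outcome either way.
£110.2: below both → same outcome either way.
£308.6: inside the interval → strictly worse (loss £682.3).
£1635.7: above both → same outcome either way.
£1496.8: above both → same outcome either way.
£1922.1: above both → same outcome either way.
£1544.7: above both → same outcome either way.
Count: 1.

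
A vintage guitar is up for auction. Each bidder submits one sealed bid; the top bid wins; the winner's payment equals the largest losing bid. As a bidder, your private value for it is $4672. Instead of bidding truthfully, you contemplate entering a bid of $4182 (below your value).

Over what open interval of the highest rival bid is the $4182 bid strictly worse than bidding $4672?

If the competing bid is below $4182, both bids win at the same price — no difference.
If it is above $4672, both bids lose — no difference.
If it lies strictly between $4182 and $4672, bidding your value wins at a price below your value (positive payoff) while bidding $4182 loses (payoff 0).
So the deviation strictly hurts on the open interval ($4182, $4672).
Because the price is fixed by the runner-up's bid, deviating from your value can only change a good outcome into a bad one — never the reverse.

($4182, $4672)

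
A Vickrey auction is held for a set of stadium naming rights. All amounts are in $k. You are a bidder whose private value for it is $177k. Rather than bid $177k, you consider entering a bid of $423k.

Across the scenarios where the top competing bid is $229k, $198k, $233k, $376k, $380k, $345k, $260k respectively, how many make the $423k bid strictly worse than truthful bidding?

7

The deviation hurts exactly when the highest competing bid lies strictly between $177k and $423k — overbidding then wins at a price above your value.
$229k: inside the interval → strictly worse (loss $52k).
$198k: inside the interval → strictly worse (loss $21k).
$233k: inside the interval → strictly worse (loss $56k).
$376k: inside the interval → strictly worse (loss $199k).
$380k: inside the interval → strictly worse (loss $203k).
$345k: inside the interval → strictly worse (loss $168k).
$260k: inside the interval → strictly worse (loss $83k).
Count: 7.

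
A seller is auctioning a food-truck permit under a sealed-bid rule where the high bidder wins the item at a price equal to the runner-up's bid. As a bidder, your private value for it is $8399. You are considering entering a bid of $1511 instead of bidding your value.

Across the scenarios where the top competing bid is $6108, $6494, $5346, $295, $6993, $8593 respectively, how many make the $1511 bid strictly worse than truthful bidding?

4

The deviation hurts exactly when the highest competing bid lies strictly between $1511 and $8399 — underbidding then forfeits a profitable win.
$6108: inside the interval → strictly worse (loss $2291).
$6494: inside the interval → strictly worse (loss $1905).
$5346: inside the interval → strictly worse (loss $3053).
$295: below both → same outcome either way.
$6993: inside the interval → strictly worse (loss $1406).
$8593: above both → same outcome either way.
Count: 4.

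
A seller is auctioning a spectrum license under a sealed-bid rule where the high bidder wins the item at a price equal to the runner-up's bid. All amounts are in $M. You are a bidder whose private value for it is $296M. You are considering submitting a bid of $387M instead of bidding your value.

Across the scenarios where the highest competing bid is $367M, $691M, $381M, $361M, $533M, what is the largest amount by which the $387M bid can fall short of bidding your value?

$367M: truthful gives $0M, deviation gives −$71M → loss $71M.
$691M: same outcome either way → loss $0M.
$381M: truthful gives $0M, deviation gives −$85M → loss $85M.
$361M: truthful gives $0M, deviation gives −$65M → loss $65M.
$533M: same outcome either way → loss $0M.
Maximum loss: $85M.

$85M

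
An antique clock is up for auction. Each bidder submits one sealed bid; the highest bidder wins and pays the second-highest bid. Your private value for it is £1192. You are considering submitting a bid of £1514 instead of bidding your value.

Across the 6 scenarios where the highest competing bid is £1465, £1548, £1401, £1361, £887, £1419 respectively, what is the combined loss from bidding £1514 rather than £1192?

£878

The deviation costs you only when the competing bid falls strictly between £1192 and £1514; elsewhere both bids give the same outcome.
£1465: truthful payoff £0, deviation payoff −£273 → loss £273.
£1548: outcomes coincide → loss £0.
£1401: truthful payoff £0, deviation payoff −£209 → loss £209.
£1361: truthful payoff £0, deviation payoff −£169 → loss £169.
£887: outcomes coincide → loss £0.
£1419: truthful payoff £0, deviation payoff −£227 → loss £227.
Total loss = £273 + £209 + £169 + £227 = £878.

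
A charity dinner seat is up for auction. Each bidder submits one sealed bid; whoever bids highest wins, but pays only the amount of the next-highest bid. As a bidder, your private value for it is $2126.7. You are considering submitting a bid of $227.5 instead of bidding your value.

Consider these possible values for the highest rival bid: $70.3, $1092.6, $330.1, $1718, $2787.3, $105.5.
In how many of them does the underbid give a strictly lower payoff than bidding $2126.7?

The deviation hurts exactly when the highest competing bid lies strictly between $227.5 and $2126.7 — underbidding then forfeits a profitable win.
$70.3: below both → same outcome either way.
$1092.6: inside the interval → strictly worse (loss $1034.1).
$330.1: inside the interval → strictly worse (loss $1796.6).
$1718: inside the interval → strictly worse (loss $408.7).
$2787.3: above both → same outcome either way.
$105.5: below both → same outcome either way.
Count: 3.

3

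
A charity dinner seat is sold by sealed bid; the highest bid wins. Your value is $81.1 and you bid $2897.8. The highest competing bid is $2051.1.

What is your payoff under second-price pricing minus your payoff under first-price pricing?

You have the highest bid, so you win under either rule.
Second-price: pay $2051.1 → payoff −$1970.
First-price: pay your own bid $2897.8 → payoff −$2816.7.
Difference = −$1970 − (−$2816.7) = $846.7.

$846.7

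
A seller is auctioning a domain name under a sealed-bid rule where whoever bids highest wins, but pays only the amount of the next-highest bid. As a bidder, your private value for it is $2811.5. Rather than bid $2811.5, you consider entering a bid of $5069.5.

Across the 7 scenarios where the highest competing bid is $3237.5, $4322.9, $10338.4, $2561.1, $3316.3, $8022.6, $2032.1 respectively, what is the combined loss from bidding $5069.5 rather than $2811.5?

$2442.2

The deviation costs you only when the competing bid falls strictly between $2811.5 and $5069.5; elsewhere both bids give the same outcome.
$3237.5: truthful payoff $0, deviation payoff −$426 → loss $426.
$4322.9: truthful payoff $0, deviation payoff −$1511.4 → loss $1511.4.
$10338.4: outcomes coincide → loss $0.
$2561.1: outcomes coincide → loss $0.
$3316.3: truthful payoff $0, deviation payoff −$504.8 → loss $504.8.
$8022.6: outcomes coincide → loss $0.
$2032.1: outcomes coincide → loss $0.
Total loss = $426 + $1511.4 + $504.8 = $2442.2.
In a second-price auction your bid sets only whether you win, not what you pay, so bidding your true value is weakly dominant.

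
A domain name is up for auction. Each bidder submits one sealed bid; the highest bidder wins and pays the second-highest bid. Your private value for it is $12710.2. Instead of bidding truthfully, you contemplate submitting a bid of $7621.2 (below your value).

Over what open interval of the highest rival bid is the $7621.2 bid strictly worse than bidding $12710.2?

($7621.2, $12710.2)

If the competing bid is below $7621.2, both bids win at the same price — no difference.
If it is above $12710.2, both bids lose — no difference.
If it lies strictly between $7621.2 and $12710.2, bidding your value wins at a price below your value (positive payoff) while bidding $7621.2 loses (payoff 0).
So the deviation strictly hurts on the open interval ($7621.2, $12710.2).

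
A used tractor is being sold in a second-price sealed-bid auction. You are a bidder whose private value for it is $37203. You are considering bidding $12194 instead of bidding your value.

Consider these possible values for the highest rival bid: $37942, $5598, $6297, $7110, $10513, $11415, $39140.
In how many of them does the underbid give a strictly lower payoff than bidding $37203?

The deviation hurts exactly when the highest competing bid lies strictly between $12194 and $37203 — underbidding then forfeits a profitable win.
$37942: above both → same outcome either way.
$5598: below both → same outcome either way.
$6297: below both → same outcome either way.
$7110: below both → same outcome either way.
$10513: below both → same outcome either way.
$11415: below both → same outcome either way.
$39140: above both → same outcome either way.
Count: 0.

0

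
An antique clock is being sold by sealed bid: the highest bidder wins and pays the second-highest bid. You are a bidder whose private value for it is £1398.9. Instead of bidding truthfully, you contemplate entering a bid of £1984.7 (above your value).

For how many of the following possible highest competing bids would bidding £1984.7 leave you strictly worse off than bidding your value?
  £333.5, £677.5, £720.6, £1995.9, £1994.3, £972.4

The deviation hurts exactly when the highest competing bid lies strictly between £1398.9 and £1984.7 — overbidding then wins at a price above your value.
£333.5: below both → same outcome either way.
£677.5: below both → same outcome either way.
£720.6: below both → same outcome either way.
£1995.9: above both → same outcome either way.
£1994.3: above both → same outcome either way.
£972.4: below both → same outcome either way.
Count: 0.

0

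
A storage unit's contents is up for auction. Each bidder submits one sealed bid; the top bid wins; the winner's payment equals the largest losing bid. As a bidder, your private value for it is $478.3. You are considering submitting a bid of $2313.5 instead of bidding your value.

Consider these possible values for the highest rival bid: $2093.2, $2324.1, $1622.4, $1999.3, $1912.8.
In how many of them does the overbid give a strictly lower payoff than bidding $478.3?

4

The deviation hurts exactly when the highest competing bid lies strictly between $478.3 and $2313.5 — overbidding then wins at a price above your value.
$2093.2: inside the interval → strictly worse (loss $1614.9).
$2324.1: above both → same outcome either way.
$1622.4: inside the interval → strictly worse (loss $1144.1).
$1999.3: inside the interval → strictly worse (loss $1521).
$1912.8: inside the interval → strictly worse (loss $1434.5).
Count: 4.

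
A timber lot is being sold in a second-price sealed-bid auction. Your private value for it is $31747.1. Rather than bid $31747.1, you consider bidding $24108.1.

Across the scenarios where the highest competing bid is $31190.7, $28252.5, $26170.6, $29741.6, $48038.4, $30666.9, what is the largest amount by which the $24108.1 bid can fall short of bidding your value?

$31190.7: truthful gives $556.4, deviation gives $0 → loss $556.4.
$28252.5: truthful gives $3494.6, deviation gives $0 → loss $3494.6.
$26170.6: truthful gives $5576.5, deviation gives $0 → loss $5576.5.
$29741.6: truthful gives $2005.5, deviation gives $0 → loss $2005.5.
$48038.4: same outcome either way → loss $0.
$30666.9: truthful gives $1080.2, deviation gives $0 → loss $1080.2.
Maximum loss: $5576.5.

$5576.5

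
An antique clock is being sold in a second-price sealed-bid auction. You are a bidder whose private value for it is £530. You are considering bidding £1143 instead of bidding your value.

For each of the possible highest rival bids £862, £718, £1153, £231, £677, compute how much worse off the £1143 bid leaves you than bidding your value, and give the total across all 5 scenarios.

The deviation costs you only when the competing bid falls strictly between £530 and £1143; elsewhere both bids give the same outcome.
£862: truthful payoff £0, deviation payoff −£332 → loss £332.
£718: truthful payoff £0, deviation payoff −£188 → loss £188.
£1153: outcomes coincide → loss £0.
£231: outcomes coincide → loss £0.
£677: truthful payoff £0, deviation payoff −£147 → loss £147.
Total loss = £332 + £188 + £147 = £667.

£667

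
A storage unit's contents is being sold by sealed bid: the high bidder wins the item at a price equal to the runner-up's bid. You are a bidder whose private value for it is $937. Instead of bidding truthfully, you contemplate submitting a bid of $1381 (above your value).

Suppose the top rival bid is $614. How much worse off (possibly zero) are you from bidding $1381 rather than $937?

Bidding your value $937: you win (since $937 > $614) and pay $614. Payoff $323.
Bidding $1381: you win and pay $614. Payoff $937 − $614 = $323.
Difference = $323 − $323 = $0; both bids lead to the same outcome because the competing bid is below both your value and your alternative bid.

$0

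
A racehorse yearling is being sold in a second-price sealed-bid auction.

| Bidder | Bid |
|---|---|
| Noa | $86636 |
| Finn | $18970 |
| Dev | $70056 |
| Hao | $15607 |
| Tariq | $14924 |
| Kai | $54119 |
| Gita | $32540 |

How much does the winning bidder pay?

Highest bid: Noa at $86636, so Noa wins.
Second-highest bid: Dev at $70056 — that is the price the winner pays.

$70056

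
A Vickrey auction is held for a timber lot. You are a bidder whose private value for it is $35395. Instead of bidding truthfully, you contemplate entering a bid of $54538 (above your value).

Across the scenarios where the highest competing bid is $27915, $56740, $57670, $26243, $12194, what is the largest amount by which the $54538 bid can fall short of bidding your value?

$27915: same outcome either way → loss $0.
$56740: same outcome either way → loss $0.
$57670: same outcome either way → loss $0.
$26243: same outcome either way → loss $0.
$12194: same outcome either way → loss $0.
Maximum loss: $0.

$0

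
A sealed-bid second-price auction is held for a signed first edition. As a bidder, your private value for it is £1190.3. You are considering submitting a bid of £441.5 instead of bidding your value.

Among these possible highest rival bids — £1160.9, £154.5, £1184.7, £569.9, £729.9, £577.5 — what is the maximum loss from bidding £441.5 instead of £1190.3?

£1160.9: truthful gives £29.4, deviation gives £0 → loss £29.4.
£154.5: same outcome either way → loss £0.
£1184.7: truthful gives £5.6, deviation gives £0 → loss £5.6.
£569.9: truthful gives £620.4, deviation gives £0 → loss £620.4.
£729.9: truthful gives £460.4, deviation gives £0 → loss £460.4.
£577.5: truthful gives £612.8, deviation gives £0 → loss £612.8.
Maximum loss: £620.4.

£620.4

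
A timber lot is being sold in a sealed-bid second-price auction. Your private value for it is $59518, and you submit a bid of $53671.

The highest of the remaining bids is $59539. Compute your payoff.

Your bid $53671 is below the highest competing bid $59539, so you lose.
A losing bidder pays nothing and receives nothing: payoff = $0.

$0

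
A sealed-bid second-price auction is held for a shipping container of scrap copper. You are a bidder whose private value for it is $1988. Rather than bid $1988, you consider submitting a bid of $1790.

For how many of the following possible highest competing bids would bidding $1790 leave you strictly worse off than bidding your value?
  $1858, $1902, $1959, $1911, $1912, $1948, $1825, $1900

The deviation hurts exactly when the highest competing bid lies strictly between $1790 and $1988 — underbidding then forfeits a profitable win.
$1858: inside the interval → strictly worse (loss $130).
$1902: inside the interval → strictly worse (loss $86).
$1959: inside the interval → strictly worse (loss $29).
$1911: inside the interval → strictly worse (loss $77).
$1912: inside the interval → strictly worse (loss $76).
$1948: inside the interval → strictly worse (loss $40).
$1825: inside the interval → strictly worse (loss $163).
$1900: inside the interval → strictly worse (loss $88).
Count: 8.

8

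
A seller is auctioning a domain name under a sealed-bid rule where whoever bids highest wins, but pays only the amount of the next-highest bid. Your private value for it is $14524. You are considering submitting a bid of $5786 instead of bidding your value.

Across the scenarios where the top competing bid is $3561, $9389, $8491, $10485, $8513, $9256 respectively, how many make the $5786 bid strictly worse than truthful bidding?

5

The deviation hurts exactly when the highest competing bid lies strictly between $5786 and $14524 — underbidding then forfeits a profitable win.
$3561: below both → same outcome either way.
$9389: inside the interval → strictly worse (loss $5135).
$8491: inside the interval → strictly worse (loss $6033).
$10485: inside the interval → strictly worse (loss $4039).
$8513: inside the interval → strictly worse (loss $6011).
$9256: inside the interval → strictly worse (loss $5268).
Count: 5.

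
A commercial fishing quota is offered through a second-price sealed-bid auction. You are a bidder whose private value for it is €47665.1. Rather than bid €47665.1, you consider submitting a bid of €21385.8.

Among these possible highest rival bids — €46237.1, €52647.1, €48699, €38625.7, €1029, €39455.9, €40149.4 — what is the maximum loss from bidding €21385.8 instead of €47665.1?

€46237.1: truthful gives €1428, deviation gives €0 → loss €1428.
€52647.1: same outcome either way → loss €0.
€48699: same outcome either way → loss €0.
€38625.7: truthful gives €9039.4, deviation gives €0 → loss €9039.4.
€1029: same outcome either way → loss €0.
€39455.9: truthful gives €8209.2, deviation gives €0 → loss €8209.2.
€40149.4: truthful gives €7515.7, deviation gives €0 → loss €7515.7.
Maximum loss: €9039.4.

€9039.4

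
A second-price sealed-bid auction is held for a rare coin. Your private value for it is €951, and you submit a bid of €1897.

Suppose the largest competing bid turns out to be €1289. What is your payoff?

−€338

Your bid €1897 exceeds the highest competing bid €1289, so you win.
In a second-price auction the winner pays the second-highest bid, €1289.
Payoff = value − price = €951 − €1289 = −€338.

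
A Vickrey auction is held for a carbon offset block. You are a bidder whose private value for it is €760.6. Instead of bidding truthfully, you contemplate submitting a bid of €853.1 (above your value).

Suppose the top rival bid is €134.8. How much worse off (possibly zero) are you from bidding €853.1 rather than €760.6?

€0

Bidding your value €760.6: you win (since €760.6 > €134.8) and pay €134.8. Payoff €625.8.
Bidding €853.1: you win and pay €134.8. Payoff €760.6 − €134.8 = €625.8.
Difference = €625.8 − €625.8 = €0; both bids lead to the same outcome because the competing bid is below both your value and your alternative bid.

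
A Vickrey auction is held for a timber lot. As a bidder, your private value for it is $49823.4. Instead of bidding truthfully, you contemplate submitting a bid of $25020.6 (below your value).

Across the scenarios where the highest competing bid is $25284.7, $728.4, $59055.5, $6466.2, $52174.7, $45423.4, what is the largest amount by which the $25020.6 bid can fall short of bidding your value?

$24538.7

$25284.7: truthful gives $24538.7, deviation gives $0 → loss $24538.7.
$728.4: same outcome either way → loss $0.
$59055.5: same outcome either way → loss $0.
$6466.2: same outcome either way → loss $0.
$52174.7: same outcome either way → loss $0.
$45423.4: truthful gives $4400, deviation gives $0 → loss $4400.
Maximum loss: $24538.7.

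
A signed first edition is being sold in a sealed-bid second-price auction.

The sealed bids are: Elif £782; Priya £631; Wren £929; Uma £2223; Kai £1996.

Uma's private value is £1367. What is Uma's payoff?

−£629

Highest bid: Uma at £2223, so Uma wins.
Second-highest bid: Kai at £1996 — that is the price the winner pays.
Uma's payoff = value − price = £1367 − £1996 = −£629.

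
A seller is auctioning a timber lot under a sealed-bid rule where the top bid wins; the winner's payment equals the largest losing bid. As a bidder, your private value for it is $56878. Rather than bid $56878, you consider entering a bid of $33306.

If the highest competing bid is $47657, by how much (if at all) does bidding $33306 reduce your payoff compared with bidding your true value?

$9221

Bidding your value $56878: you win (since $56878 > $47657) and pay $47657. Payoff $9221.
Bidding $33306: you lose. Payoff $0.
The competing bid $47657 lies between your shaded bid and your value, so underbidding forfeits an item you could have won at a profitable price.
Loss from deviating = $9221 − ($0) = $9221.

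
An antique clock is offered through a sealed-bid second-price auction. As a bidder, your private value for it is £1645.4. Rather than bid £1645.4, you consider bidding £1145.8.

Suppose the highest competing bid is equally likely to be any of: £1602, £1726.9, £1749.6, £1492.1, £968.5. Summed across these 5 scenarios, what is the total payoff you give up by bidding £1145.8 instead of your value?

£196.7

The deviation costs you only when the competing bid falls strictly between £1145.8 and £1645.4; elsewhere both bids give the same outcome.
£1602: truthful payoff £43.4, deviation payoff £0 → loss £43.4.
£1726.9: outcomes coincide → loss £0.
£1749.6: outcomes coincide → loss £0.
£1492.1: truthful payoff £153.3, deviation payoff £0 → loss £153.3.
£968.5: outcomes coincide → loss £0.
Total loss = £43.4 + £153.3 = £196.7.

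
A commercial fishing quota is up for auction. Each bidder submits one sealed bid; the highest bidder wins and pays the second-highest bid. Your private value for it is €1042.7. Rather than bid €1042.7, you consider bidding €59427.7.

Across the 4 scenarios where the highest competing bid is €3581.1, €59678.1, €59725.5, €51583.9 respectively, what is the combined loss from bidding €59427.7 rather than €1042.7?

The deviation costs you only when the competing bid falls strictly between €1042.7 and €59427.7; elsewhere both bids give the same outcome.
€3581.1: truthful payoff €0, deviation payoff −€2538.4 → loss €2538.4.
€59678.1: outcomes coincide → loss €0.
€59725.5: outcomes coincide → loss €0.
€51583.9: truthful payoff €0, deviation payoff −€50541.2 → loss €50541.2.
Total loss = €2538.4 + €50541.2 = €53079.6.
Truthful bidding weakly dominates here: raising your bid can only win items priced above your value, and lowering it can only forfeit items priced below.

€53079.6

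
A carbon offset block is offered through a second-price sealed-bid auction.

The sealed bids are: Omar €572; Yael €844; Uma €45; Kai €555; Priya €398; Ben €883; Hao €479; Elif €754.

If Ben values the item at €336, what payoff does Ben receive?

−€508

Highest bid: Ben at €883, so Ben wins.
Second-highest bid: Yael at €844 — that is the price the winner pays.
Ben's payoff = value − price = €336 − €844 = −€508.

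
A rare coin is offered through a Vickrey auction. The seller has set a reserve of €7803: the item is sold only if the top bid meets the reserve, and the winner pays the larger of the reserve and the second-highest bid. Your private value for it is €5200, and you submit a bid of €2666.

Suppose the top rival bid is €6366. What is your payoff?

€0

Your bid €2666 is below the highest competing bid €6366, so you lose. Payoff €0.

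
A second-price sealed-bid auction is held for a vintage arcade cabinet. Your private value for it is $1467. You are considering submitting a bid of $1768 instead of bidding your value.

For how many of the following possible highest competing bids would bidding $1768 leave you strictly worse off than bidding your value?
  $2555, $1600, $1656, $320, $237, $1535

The deviation hurts exactly when the highest competing bid lies strictly between $1467 and $1768 — overbidding then wins at a price above your value.
$2555: above both → same outcome either way.
$1600: inside the interval → strictly worse (loss $133).
$1656: inside the interval → strictly worse (loss $189).
$320: below both → same outcome either way.
$237: below both → same outcome either way.
$1535: inside the interval → strictly worse (loss $68).
Count: 3.

3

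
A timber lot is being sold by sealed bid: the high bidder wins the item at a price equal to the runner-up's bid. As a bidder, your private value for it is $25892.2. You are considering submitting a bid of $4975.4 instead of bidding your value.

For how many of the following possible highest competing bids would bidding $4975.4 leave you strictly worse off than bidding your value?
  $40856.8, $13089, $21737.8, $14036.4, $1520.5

The deviation hurts exactly when the highest competing bid lies strictly between $4975.4 and $25892.2 — underbidding then forfeits a profitable win.
$40856.8: above both → same outcome either way.
$13089: inside the interval → strictly worse (loss $12803.2).
$21737.8: inside the interval → strictly worse (loss $4154.4).
$14036.4: inside the interval → strictly worse (loss $11855.8).
$1520.5: below both → same outcome either way.
Count: 3.

3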